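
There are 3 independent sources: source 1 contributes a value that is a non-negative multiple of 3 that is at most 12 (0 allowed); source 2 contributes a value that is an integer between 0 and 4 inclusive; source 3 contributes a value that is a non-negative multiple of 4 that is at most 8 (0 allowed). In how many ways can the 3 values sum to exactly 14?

The generating function for the choices is (1 + q^3 + q^6 + q^9 + q^12)·(1 + q + q^2 + q^3 + q^4)·(1 + q^4 + q^8); the count is [q^14].
(1 + q^3 + q^6 + q^9 + q^12) has coefficients 1,0,0,1,0,0,1,0,0,1,0,0,1 for degrees 0…12.
(1 + q + q^2 + q^3 + q^4) has coefficients 1,1,1,1,1,0,0,0,0,0,0,0,0,0,0 for degrees 0…14.
Finally multiplying by (1 + q^4 + q^8), the product of all factors after the first has coefficients 1,1,1,1,2,1,1,1,2,1,1,1,1,0,0 for degrees 0…14.
[q^14] = 1·0 + 1·1 + 1·2 + 1·1 + 1·1 = 5.

5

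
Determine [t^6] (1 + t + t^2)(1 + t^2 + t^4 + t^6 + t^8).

2

(1 + t + t^2) has coefficients 1,1,1 for degrees 0…2.
(1 + t^2 + t^4 + t^6 + t^8) has coefficients 1,0,1,0,1,0,1 for degrees 0…6.
[t^6] = 1·1 + 1·0 + 1·1 = 2.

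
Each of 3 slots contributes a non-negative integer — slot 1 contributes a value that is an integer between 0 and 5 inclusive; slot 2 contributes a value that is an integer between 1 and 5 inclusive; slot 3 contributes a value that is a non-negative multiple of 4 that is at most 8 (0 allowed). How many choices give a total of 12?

7

The generating function for the choices is (1 + t + t² + t³ + t⁴ + t⁵)·(t + t² + t³ + t⁴ + t⁵)·(1 + t⁴ + t⁸); the count is [t¹²].
(1 + t + t² + t³ + t⁴ + t⁵) has coefficients 1,1,1,1,1,1 for degrees 0…5.
(t + t² + t³ + t⁴ + t⁵) has coefficients 0,1,1,1,1,1,0,0,0,0,0,0,0 for degrees 0…12.
Finally multiplying by (1 + t⁴ + t⁸), the product of all factors after the first has coefficients 0,1,1,1,1,2,1,1,1,2,1,1,1 for degrees 0…12.
[t¹²] = 1·1 + 1·1 + 1·1 + 1·2 + 1·1 + 1·1 = 7.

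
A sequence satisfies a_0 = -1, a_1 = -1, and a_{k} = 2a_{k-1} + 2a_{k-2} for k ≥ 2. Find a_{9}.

The ordinary generating function has denominator 1 - 2q - 2q^2.
Iterating the recurrence: a_0,…,a_{9} = -1, -1, -4, -10, -28, -76, -208, -568, -1552, -4240.

-4240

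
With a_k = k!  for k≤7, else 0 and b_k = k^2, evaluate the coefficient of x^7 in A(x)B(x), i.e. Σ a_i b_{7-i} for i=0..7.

1647

This is [x^7] in the product of the two ordinary generating functions.
Σ = 1·49 + 1·36 + 2·25 + 6·16 + 24·9 + 120·4 + 720·1 + 5040·0 = 1647.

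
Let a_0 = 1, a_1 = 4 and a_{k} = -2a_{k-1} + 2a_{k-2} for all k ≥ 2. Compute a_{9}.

8000

The ordinary generating function has denominator 1 + 2x - 2x^2.
Iterating the recurrence: a_0,…,a_{9} = 1, 4, -6, 20, -52, 144, -392, 1072, -2928, 8000.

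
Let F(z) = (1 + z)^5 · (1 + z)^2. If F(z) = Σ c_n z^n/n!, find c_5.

The EGF product rule gives c_5 = Σ_{k_1+k_2=5} C(5; k_1,k_2) · ∏ g_i(k_i), where (1+z)^5 gives the falling factorial (5)_k; (1+z)^2 gives the falling factorial (2)_k.
g_1(k) for k = 0…5: 1, 5, 20, 60, 120, 120.
g_2(k) for k = 0…5: 1, 2, 2, 0, 0, 0.
c_5 = Σ_k C(5,k)·g_1(k)·g_2(5−k) = 10·60·2 + 5·120·2 + 1·120·1 = 1200 + 1200 + 120 = 2520.

2520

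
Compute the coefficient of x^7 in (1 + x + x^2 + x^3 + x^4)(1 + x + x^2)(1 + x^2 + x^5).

(1 + x + x^2 + x^3 + x^4) has coefficients 1,1,1,1,1 for degrees 0…4.
(1 + x + x^2) has coefficients 1,1,1,0,0,0,0,0 for degrees 0…7.
Finally multiplying by (1 + x^2 + x^5), the product of all factors after the first has coefficients 1,1,2,1,1,1,1,1 for degrees 0…7.
[x^7] = 1·1 + 1·1 + 1·1 + 1·1 + 1·1 = 5.

5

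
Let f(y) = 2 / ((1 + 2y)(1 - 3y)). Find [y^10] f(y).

71678

Partial fractions give a closed form: a_n = (4/5)·(-2)^n + (6/5)·3^n.
At n = 10: a_10 = 71678.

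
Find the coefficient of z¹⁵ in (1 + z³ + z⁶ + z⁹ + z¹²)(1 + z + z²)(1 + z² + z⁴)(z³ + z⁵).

(1 + z³ + z⁶ + z⁹ + z¹²) has coefficients 1,0,0,1,0,0,1,0,0,1,0,0,1 for degrees 0…12.
(1 + z + z²) has coefficients 1,1,1,0,0,0,0,0,0,0,0,0,0,0,0,0 for degrees 0…15.
Multiplying by (1 + z² + z⁴) gives running coefficients 1,1,2,1,2,1,1,0,0,0,0,0,0,0,0,0 for degrees 0…15.
Finally multiplying by (z³ + z⁵), the product of all factors after the first has coefficients 0,0,0,1,1,3,2,4,2,3,1,1,0,0,0,0 for degrees 0…15.
[z¹⁵] = 1·0 + 1·0 + 1·3 + 1·2 + 1·1 = 6.

6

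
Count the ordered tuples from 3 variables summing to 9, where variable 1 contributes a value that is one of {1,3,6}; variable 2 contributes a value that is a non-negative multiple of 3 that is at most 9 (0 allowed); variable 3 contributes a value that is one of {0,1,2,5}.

4

The generating function for the choices is (y + y^3 + y^6)·(1 + y^3 + y^6 + y^9)·(1 + y + y^2 + y^5); the count is [y^9].
(y + y^3 + y^6) has coefficients 0,1,0,1,0,0,1 for degrees 0…6.
(1 + y^3 + y^6 + y^9) has coefficients 1,0,0,1,0,0,1,0,0,1 for degrees 0…9.
Finally multiplying by (1 + y + y^2 + y^5), the product of all factors after the first has coefficients 1,1,1,1,1,2,1,1,2,1 for degrees 0…9.
[y^9] = 1·2 + 1·1 + 1·1 = 4.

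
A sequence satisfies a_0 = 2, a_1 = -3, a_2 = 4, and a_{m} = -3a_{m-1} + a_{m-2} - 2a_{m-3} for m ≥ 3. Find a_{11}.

-389564

The ordinary generating function has denominator 1 + 3z - z^2 + 2z^3.
Iterating the recurrence: a_0,…,a_{11} = 2, -3, 4, -19, 67, -228, 789, -2729, 9432, -32603, 112699, -389564.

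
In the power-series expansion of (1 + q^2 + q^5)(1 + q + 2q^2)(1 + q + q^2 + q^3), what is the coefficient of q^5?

7

(1 + q^2 + q^5) has coefficients 1,0,1,0,0,1 for degrees 0…5.
(1 + q + 2q^2) has coefficients 1,1,2,0,0,0 for degrees 0…5.
Finally multiplying by (1 + q + q^2 + q^3), the product of all factors after the first has coefficients 1,2,4,4,3,2 for degrees 0…5.
[q^5] = 1·2 + 1·4 + 1·1 = 7.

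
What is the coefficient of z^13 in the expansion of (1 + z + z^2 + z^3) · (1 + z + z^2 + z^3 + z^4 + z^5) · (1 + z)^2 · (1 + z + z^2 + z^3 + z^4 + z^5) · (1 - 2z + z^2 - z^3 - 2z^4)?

-193

(1 + z + z^2 + z^3) has coefficients 1,1,1,1 for degrees 0…3.
(1 + z + z^2 + z^3 + z^4 + z^5) has coefficients 1,1,1,1,1,1,0,0,0,0,0,0,0,0 for degrees 0…13.
Multiplying by (1 + z)^2 gives running coefficients 1,3,4,4,4,4,3,1,0,0,0,0,0,0 for degrees 0…13.
Multiplying by (1 + z + z^2 + z^3 + z^4 + z^5) gives running coefficients 1,4,8,12,16,20,22,20,16,12,8,4,1,0 for degrees 0…13.
Finally multiplying by (1 - 2z + z^2 - z^3 - 2z^4), the product of all factors after the first has coefficients 1,2,1,-1,-6,-16,-30,-44,-54,-62,-64,-56,-43,-30 for degrees 0…13.
[z^13] = 1·(-30) + 1·(-43) + 1·(-56) + 1·(-64) = -193.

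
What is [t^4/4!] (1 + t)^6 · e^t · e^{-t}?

360

The EGF product rule gives c_4 = Σ_{k_1+k_2+k_3=4} C(4; k_1,k_2,k_3) · ∏ g_i(k_i), where (1+t)^6 gives the falling factorial (6)_k; e^t gives (1)^k; e^{-t} gives (-1)^k.
g_1(k) for k = 0…4: 1, 6, 30, 120, 360.
g_2(k) for k = 0…4: 1, 1, 1, 1, 1.
g_3(k) for k = 0…4: 1, -1, 1, -1, 1.
First combine the last two factors: h(k) = Σ_j C(k,j)·g_2(j)·g_3(k−j) for k = 0…4: 1, 0, 0, 0, 0.
c_4 = Σ_k C(4,k)·g_1(k)·h(4−k) = 1·360·1 = 360.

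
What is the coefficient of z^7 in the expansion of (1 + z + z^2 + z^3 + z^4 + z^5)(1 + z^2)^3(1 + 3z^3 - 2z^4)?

20

(1 + z + z^2 + z^3 + z^4 + z^5) has coefficients 1,1,1,1,1,1 for degrees 0…5.
(1 + z^2)^3 has coefficients 1,0,3,0,3,0,1,0 for degrees 0…7.
Finally multiplying by (1 + 3z^3 - 2z^4), the product of all factors after the first has coefficients 1,0,3,3,1,9,-5,9 for degrees 0…7.
[z^7] = 1·9 + 1·(-5) + 1·9 + 1·1 + 1·3 + 1·3 = 20.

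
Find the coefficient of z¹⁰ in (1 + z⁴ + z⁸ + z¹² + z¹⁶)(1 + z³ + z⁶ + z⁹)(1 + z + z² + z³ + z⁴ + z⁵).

(1 + z⁴ + z⁸ + z¹² + z¹⁶) has coefficients 1,0,0,0,1,0,0,0,1,0,0 for degrees 0…10.
(1 + z³ + z⁶ + z⁹) has coefficients 1,0,0,1,0,0,1,0,0,1,0 for degrees 0…10.
Finally multiplying by (1 + z + z² + z³ + z⁴ + z⁵), the product of all factors after the first has coefficients 1,1,1,2,2,2,2,2,2,2,2 for degrees 0…10.
[z¹⁰] = 1·2 + 1·2 + 1·1 = 5.

5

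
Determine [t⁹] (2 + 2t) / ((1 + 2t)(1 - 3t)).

Partial fractions give a closed form: a_n = (2/5)·(-2)^n + (8/5)·3^n.
At n = 9: a_9 = 31288.

31288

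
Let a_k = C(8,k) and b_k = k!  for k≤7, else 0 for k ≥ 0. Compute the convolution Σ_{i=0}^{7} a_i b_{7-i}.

This is [x^7] in the product of the two ordinary generating functions.
Σ = 1·5040 + 8·720 + 28·120 + 56·24 + 70·6 + 56·2 + 28·1 + 8·1 = 16072.

16072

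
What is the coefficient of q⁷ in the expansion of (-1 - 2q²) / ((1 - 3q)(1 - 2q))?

-7635

The denominator gives the recurrence a_n = 5a_(n−1) − 6a_(n−2) for n ≥ 3; the numerator fixes a_0 = -1, a_1 = -5, a_2 = -21.
Iterating: -1, -5, -21, -75, -249, -795, -2481, -7635, so a_7 = -7635.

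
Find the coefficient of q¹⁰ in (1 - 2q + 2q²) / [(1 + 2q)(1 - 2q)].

The denominator gives the recurrence a_n = 4a_(n−2) for n ≥ 3; the numerator fixes a_0 = 1, a_1 = -2, a_2 = 6.
Iterating: 1, -2, 6, -8, 24, -32, 96, -128, 384, -512, 1536, so a_10 = 1536.

1536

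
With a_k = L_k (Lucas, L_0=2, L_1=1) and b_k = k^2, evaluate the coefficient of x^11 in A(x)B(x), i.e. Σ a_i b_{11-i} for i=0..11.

Write out a_i and b_{11-i} for i = 0,…,11 and sum the products.
Σ = 2·121 + 1·100 + 3·81 + 4·64 + 7·49 + 11·36 + 18·25 + 29·16 + 47·9 + 76·4 + 123·1 + 199·0 = 3344.

3344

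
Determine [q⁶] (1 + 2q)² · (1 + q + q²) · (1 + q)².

(1 + 2q)² has coefficients 1,4,4 for degrees 0…2.
(1 + q + q²) has coefficients 1,1,1,0,0,0,0 for degrees 0…6.
Finally multiplying by (1 + q)², the product of all factors after the first has coefficients 1,3,4,3,1,0,0 for degrees 0…6.
[q⁶] = 1·0 + 4·0 + 4·1 = 4.

4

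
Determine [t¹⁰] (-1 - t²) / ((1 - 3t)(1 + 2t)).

The denominator gives the recurrence a_n = a_(n−1) + 6a_(n−2) for n ≥ 3; the numerator fixes a_0 = -1, a_1 = -1, a_2 = -8.
Iterating: -1, -1, -8, -14, -62, -146, -518, -1394, -4502, -12866, -39878, so a_10 = -39878.

-39878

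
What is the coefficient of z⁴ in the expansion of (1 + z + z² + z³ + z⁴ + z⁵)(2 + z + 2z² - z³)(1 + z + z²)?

13

(1 + z + z² + z³ + z⁴ + z⁵) has coefficients 1,1,1,1,1 for degrees 0…4.
(2 + z + 2z² - z³) has coefficients 2,1,2,-1,0 for degrees 0…4.
Finally multiplying by (1 + z + z²), the product of all factors after the first has coefficients 2,3,5,2,1 for degrees 0…4.
[z⁴] = 1·1 + 1·2 + 1·5 + 1·3 + 1·2 = 13.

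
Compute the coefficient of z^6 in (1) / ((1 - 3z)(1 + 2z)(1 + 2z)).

The denominator gives the recurrence a_n = −a_(n−1) + 8a_(n−2) + 12a_(n−3) for n ≥ 3; the numerator fixes a_0 = 1, a_1 = -1, a_2 = 9.
Iterating: 1, -1, 9, -5, 65, 3, 457, so a_6 = 457.

457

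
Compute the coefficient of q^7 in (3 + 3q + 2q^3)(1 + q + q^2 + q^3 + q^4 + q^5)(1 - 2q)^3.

(3 + 3q + 2q^3) has coefficients 3,3,0,2 for degrees 0…3.
(1 + q + q^2 + q^3 + q^4 + q^5) has coefficients 1,1,1,1,1,1,0,0 for degrees 0…7.
Finally multiplying by (1 - 2q)^3, the product of all factors after the first has coefficients 1,-5,7,-1,-1,-1,-2,4 for degrees 0…7.
[q^7] = 3·4 + 3·(-2) + 2·(-1) = 4.

4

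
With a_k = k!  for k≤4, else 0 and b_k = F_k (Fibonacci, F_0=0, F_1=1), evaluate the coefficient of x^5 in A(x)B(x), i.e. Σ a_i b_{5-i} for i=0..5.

This is [x^5] in the product of the two ordinary generating functions.
Σ = 1·5 + 1·3 + 2·2 + 6·1 + 24·1 + 0·0 = 42.

42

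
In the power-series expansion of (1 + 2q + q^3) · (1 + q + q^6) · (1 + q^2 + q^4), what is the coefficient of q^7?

3

(1 + 2q + q^3) has coefficients 1,2,0,1 for degrees 0…3.
(1 + q + q^6) has coefficients 1,1,0,0,0,0,1,0 for degrees 0…7.
Finally multiplying by (1 + q^2 + q^4), the product of all factors after the first has coefficients 1,1,1,1,1,1,1,0 for degrees 0…7.
[q^7] = 1·0 + 2·1 + 1·1 = 3.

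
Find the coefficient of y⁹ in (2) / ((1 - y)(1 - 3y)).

59048

Partial fractions give a closed form: a_n = (-1)·1^n + (3)·3^n.
At n = 9: a_9 = 59048.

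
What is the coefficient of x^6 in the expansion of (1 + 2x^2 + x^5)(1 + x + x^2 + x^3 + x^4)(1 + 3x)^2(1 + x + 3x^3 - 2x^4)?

150

(1 + 2x^2 + x^5) has coefficients 1,0,2,0,0,1 for degrees 0…5.
(1 + x + x^2 + x^3 + x^4) has coefficients 1,1,1,1,1,0,0 for degrees 0…6.
Multiplying by (1 + 3x)^2 gives running coefficients 1,7,16,16,16,15,9 for degrees 0…6.
Finally multiplying by (1 + x + 3x^3 - 2x^4), the product of all factors after the first has coefficients 1,8,23,35,51,65,40 for degrees 0…6.
[x^6] = 1·40 + 2·51 + 1·8 = 150.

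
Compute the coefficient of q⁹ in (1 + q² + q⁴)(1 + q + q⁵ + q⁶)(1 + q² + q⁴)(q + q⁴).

7

(1 + q² + q⁴) has coefficients 1,0,1,0,1 for degrees 0…4.
(1 + q + q⁵ + q⁶) has coefficients 1,1,0,0,0,1,1,0,0,0 for degrees 0…9.
Multiplying by (1 + q² + q⁴) gives running coefficients 1,1,1,1,1,2,1,1,1,1 for degrees 0…9.
Finally multiplying by (q + q⁴), the product of all factors after the first has coefficients 0,1,1,1,2,2,3,2,2,3 for degrees 0…9.
[q⁹] = 1·3 + 1·2 + 1·2 = 7.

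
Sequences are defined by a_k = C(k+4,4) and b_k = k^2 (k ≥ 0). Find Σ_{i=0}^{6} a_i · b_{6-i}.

Write out a_i and b_{6-i} for i = 0,…,6 and sum the products.
Σ = 1·36 + 5·25 + 15·16 + 35·9 + 70·4 + 126·1 + 210·0 = 1122.

1122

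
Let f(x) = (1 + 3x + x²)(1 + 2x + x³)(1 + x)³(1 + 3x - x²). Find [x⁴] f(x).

(1 + 3x + x²) has coefficients 1,3,1 for degrees 0…2.
(1 + 2x + x³) has coefficients 1,2,0,1,0 for degrees 0…4.
Multiplying by (1 + x)³ gives running coefficients 1,5,9,8,5 for degrees 0…4.
Finally multiplying by (1 + 3x - x²), the product of all factors after the first has coefficients 1,8,23,30,20 for degrees 0…4.
[x⁴] = 1·20 + 3·30 + 1·23 = 133.

133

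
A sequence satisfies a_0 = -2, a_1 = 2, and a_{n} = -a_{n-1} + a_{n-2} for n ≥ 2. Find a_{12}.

-466

The ordinary generating function has denominator 1 + x - x^2.
Iterating the recurrence: a_0,…,a_{12} = -2, 2, -4, 6, -10, 16, -26, 42, -68, 110, -178, 288, -466.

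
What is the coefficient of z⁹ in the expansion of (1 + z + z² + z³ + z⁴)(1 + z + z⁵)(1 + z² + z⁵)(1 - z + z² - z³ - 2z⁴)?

-10

(1 + z + z² + z³ + z⁴) has coefficients 1,1,1,1,1 for degrees 0…4.
(1 + z + z⁵) has coefficients 1,1,0,0,0,1,0,0,0,0 for degrees 0…9.
Multiplying by (1 + z² + z⁵) gives running coefficients 1,1,1,1,0,2,1,1,0,0 for degrees 0…9.
Finally multiplying by (1 - z + z² - z³ - 2z⁴), the product of all factors after the first has coefficients 1,0,1,0,-3,0,-4,0,-2,-4 for degrees 0…9.
[z⁹] = 1·(-4) + 1·(-2) + 1·0 + 1·(-4) + 1·0 = -10.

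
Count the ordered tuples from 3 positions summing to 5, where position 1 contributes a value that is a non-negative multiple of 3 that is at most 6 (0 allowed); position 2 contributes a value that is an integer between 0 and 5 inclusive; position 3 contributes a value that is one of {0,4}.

The generating function for the choices is (1 + x³ + x⁶)·(1 + x + x² + x³ + x⁴ + x⁵)·(1 + x⁴); the count is [x⁵].
(1 + x³ + x⁶) has coefficients 1,0,0,1,0,0 for degrees 0…5.
(1 + x + x² + x³ + x⁴ + x⁵) has coefficients 1,1,1,1,1,1 for degrees 0…5.
Finally multiplying by (1 + x⁴), the product of all factors after the first has coefficients 1,1,1,1,2,2 for degrees 0…5.
[x⁵] = 1·2 + 1·1 = 3.

3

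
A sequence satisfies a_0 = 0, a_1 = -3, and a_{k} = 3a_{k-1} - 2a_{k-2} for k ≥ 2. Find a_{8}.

The ordinary generating function has denominator 1 - 3t + 2t^2.
Iterating the recurrence: a_0,…,a_{8} = 0, -3, -9, -21, -45, -93, -189, -381, -765.

-765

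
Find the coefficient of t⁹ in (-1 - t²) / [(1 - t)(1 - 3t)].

-32804

The denominator gives the recurrence a_n = 4a_(n−1) − 3a_(n−2) for n ≥ 3; the numerator fixes a_0 = -1, a_1 = -4, a_2 = -14.
Iterating: -1, -4, -14, -44, -134, -404, -1214, -3644, -10934, -32804, so a_9 = -32804.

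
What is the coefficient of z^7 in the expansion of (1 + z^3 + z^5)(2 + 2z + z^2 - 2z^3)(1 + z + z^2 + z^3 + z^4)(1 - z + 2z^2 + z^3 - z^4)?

(1 + z^3 + z^5) has coefficients 1,0,0,1,0,1 for degrees 0…5.
(2 + 2z + z^2 - 2z^3) has coefficients 2,2,1,-2,0,0,0,0 for degrees 0…7.
Multiplying by (1 + z + z^2 + z^3 + z^4) gives running coefficients 2,4,5,3,3,1,-1,-2 for degrees 0…7.
Finally multiplying by (1 - z + 2z^2 + z^3 - z^4), the product of all factors after the first has coefficients 2,2,5,8,12,5,2,1 for degrees 0…7.
[z^7] = 1·1 + 1·12 + 1·5 = 18.

18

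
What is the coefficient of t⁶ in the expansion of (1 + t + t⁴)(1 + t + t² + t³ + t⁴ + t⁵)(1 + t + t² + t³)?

10

(1 + t + t⁴) has coefficients 1,1,0,0,1 for degrees 0…4.
(1 + t + t² + t³ + t⁴ + t⁵) has coefficients 1,1,1,1,1,1,0 for degrees 0…6.
Finally multiplying by (1 + t + t² + t³), the product of all factors after the first has coefficients 1,2,3,4,4,4,3 for degrees 0…6.
[t⁶] = 1·3 + 1·4 + 1·3 = 10.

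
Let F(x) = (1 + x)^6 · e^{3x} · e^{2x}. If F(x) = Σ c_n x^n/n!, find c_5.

The EGF product rule gives c_5 = Σ_{k_1+k_2+k_3=5} C(5; k_1,k_2,k_3) · ∏ g_i(k_i), where (1+x)^6 gives the falling factorial (6)_k; e^{3x} gives (3)^k; e^{2x} gives (2)^k.
g_1(k) for k = 0…5: 1, 6, 30, 120, 360, 720.
g_2(k) for k = 0…5: 1, 3, 9, 27, 81, 243.
g_3(k) for k = 0…5: 1, 2, 4, 8, 16, 32.
First combine the last two factors: h(k) = Σ_j C(k,j)·g_2(j)·g_3(k−j) for k = 0…5: 1, 5, 25, 125, 625, 3125.
c_5 = Σ_k C(5,k)·g_1(k)·h(5−k) = 1·1·3125 + 5·6·625 + 10·30·125 + 10·120·25 + 5·360·5 + 1·720·1 = 3125 + 18750 + 37500 + 30000 + 9000 + 720 = 99095.

99095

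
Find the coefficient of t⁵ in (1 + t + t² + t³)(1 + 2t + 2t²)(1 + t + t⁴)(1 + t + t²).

(1 + t + t² + t³) has coefficients 1,1,1,1 for degrees 0…3.
(1 + 2t + 2t²) has coefficients 1,2,2,0,0,0 for degrees 0…5.
Multiplying by (1 + t + t⁴) gives running coefficients 1,3,4,2,1,2 for degrees 0…5.
Finally multiplying by (1 + t + t²), the product of all factors after the first has coefficients 1,4,8,9,7,5 for degrees 0…5.
[t⁵] = 1·5 + 1·7 + 1·9 + 1·8 = 29.

29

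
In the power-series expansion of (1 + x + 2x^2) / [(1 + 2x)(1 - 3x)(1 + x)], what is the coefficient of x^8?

4797

Partial fractions give a closed form: a_n = (4/5)·(-2)^n + (7/10)·3^n + (-1/2)·(-1)^n.
At n = 8: a_8 = 4797.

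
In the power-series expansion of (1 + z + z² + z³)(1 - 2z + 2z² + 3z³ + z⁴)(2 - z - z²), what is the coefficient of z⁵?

(1 + z + z² + z³) has coefficients 1,1,1,1 for degrees 0…3.
(1 - 2z + 2z² + 3z³ + z⁴) has coefficients 1,-2,2,3,1,0 for degrees 0…5.
Finally multiplying by (2 - z - z²), the product of all factors after the first has coefficients 2,-5,5,6,-3,-4 for degrees 0…5.
[z⁵] = 1·(-4) + 1·(-3) + 1·6 + 1·5 = 4.

4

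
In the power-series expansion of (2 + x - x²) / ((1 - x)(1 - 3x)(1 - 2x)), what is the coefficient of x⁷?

The denominator gives the recurrence a_n = 6a_(n−1) − 11a_(n−2) + 6a_(n−3) for n ≥ 3; the numerator fixes a_0 = 2, a_1 = 13, a_2 = 55.
Iterating: 2, 13, 55, 199, 667, 2143, 6715, 20719, so a_7 = 20719.

20719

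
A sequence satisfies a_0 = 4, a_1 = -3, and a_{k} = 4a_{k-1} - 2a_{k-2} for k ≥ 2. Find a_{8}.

The ordinary generating function has denominator 1 - 4q + 2q^2.
Iterating the recurrence: a_0,…,a_{8} = 4, -3, -20, -74, -256, -876, -2992, -10216, -34880.

-34880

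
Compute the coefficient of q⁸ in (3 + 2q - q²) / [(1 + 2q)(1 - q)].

300

The denominator gives the recurrence a_n = −a_(n−1) + 2a_(n−2) for n ≥ 3; the numerator fixes a_0 = 3, a_1 = -1, a_2 = 6.
Iterating: 3, -1, 6, -8, 20, -36, 76, -148, 300, so a_8 = 300.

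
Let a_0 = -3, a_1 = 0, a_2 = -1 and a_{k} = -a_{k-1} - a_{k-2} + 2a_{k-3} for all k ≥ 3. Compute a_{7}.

28

The ordinary generating function has denominator 1 + t + t^2 - 2t^3.
Iterating the recurrence: a_0,…,a_{7} = -3, 0, -1, -5, 6, -3, -13, 28.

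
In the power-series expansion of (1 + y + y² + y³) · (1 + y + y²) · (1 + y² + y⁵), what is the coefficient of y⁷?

4

(1 + y + y² + y³) has coefficients 1,1,1,1 for degrees 0…3.
(1 + y + y²) has coefficients 1,1,1,0,0,0,0,0 for degrees 0…7.
Finally multiplying by (1 + y² + y⁵), the product of all factors after the first has coefficients 1,1,2,1,1,1,1,1 for degrees 0…7.
[y⁷] = 1·1 + 1·1 + 1·1 + 1·1 = 4.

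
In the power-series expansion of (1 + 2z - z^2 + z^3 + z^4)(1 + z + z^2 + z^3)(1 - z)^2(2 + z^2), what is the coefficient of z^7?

(1 + 2z - z^2 + z^3 + z^4) has coefficients 1,2,-1,1,1 for degrees 0…4.
(1 + z + z^2 + z^3) has coefficients 1,1,1,1,0,0,0,0 for degrees 0…7.
Multiplying by (1 - z)^2 gives running coefficients 1,-1,0,0,-1,1,0,0 for degrees 0…7.
Finally multiplying by (2 + z^2), the product of all factors after the first has coefficients 2,-2,1,-1,-2,2,-1,1 for degrees 0…7.
[z^7] = 1·1 + 2·(-1) − 1·2 + 1·(-2) + 1·(-1) = -6.

-6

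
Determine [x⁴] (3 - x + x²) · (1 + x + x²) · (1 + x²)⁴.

(3 - x + x²) has coefficients 3,-1,1 for degrees 0…2.
(1 + x + x²) has coefficients 1,1,1,0,0 for degrees 0…4.
Finally multiplying by (1 + x²)⁴, the product of all factors after the first has coefficients 1,1,5,4,10 for degrees 0…4.
[x⁴] = 3·10 − 1·4 + 1·5 = 31.

31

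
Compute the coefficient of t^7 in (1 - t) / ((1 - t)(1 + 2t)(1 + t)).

Partial fractions give a closed form: a_n = (2)·(-2)^n + (-1)·(-1)^n.
At n = 7: a_7 = -255.

-255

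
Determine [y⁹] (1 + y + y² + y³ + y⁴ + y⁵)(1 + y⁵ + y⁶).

(1 + y + y² + y³ + y⁴ + y⁵) has coefficients 1,1,1,1,1,1 for degrees 0…5.
(1 + y⁵ + y⁶) has coefficients 1,0,0,0,0,1,1,0,0,0 for degrees 0…9.
[y⁹] = 1·0 + 1·0 + 1·0 + 1·1 + 1·1 + 1·0 = 2.

2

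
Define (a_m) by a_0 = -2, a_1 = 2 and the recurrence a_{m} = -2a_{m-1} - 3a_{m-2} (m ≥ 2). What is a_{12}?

-658

The ordinary generating function has denominator 1 + 2z + 3z^2.
Iterating the recurrence: a_0,…,a_{12} = -2, 2, 2, -10, 14, 2, -46, 86, -34, -190, 482, -394, -658.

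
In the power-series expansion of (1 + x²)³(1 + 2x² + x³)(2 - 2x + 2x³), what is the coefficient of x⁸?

4

(1 + x²)³ has coefficients 1,0,3,0,3,0,1 for degrees 0…6.
(1 + 2x² + x³) has coefficients 1,0,2,1,0,0,0,0,0 for degrees 0…8.
Finally multiplying by (2 - 2x + 2x³), the product of all factors after the first has coefficients 2,-2,4,0,-2,4,2,0,0 for degrees 0…8.
[x⁸] = 1·0 + 3·2 + 3·(-2) + 1·4 = 4.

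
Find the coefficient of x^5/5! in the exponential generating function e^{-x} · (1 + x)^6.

-151

The EGF product rule gives c_5 = Σ_{k_1+k_2=5} C(5; k_1,k_2) · ∏ g_i(k_i), where e^{-x} gives (-1)^k; (1+x)^6 gives the falling factorial (6)_k.
g_1(k) for k = 0…5: 1, -1, 1, -1, 1, -1.
g_2(k) for k = 0…5: 1, 6, 30, 120, 360, 720.
c_5 = Σ_k C(5,k)·g_1(k)·g_2(5−k) = 1·1·720 + 5·(-1)·360 + 10·1·120 + 10·(-1)·30 + 5·1·6 + 1·(-1)·1 = 720 − 1800 + 1200 − 300 + 30 − 1 = -151.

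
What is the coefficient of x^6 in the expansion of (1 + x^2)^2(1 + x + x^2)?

(1 + x^2)^2 has coefficients 1,0,2,0,1 for degrees 0…4.
(1 + x + x^2) has coefficients 1,1,1,0,0,0,0 for degrees 0…6.
[x^6] = 1·0 + 2·0 + 1·1 = 1.

1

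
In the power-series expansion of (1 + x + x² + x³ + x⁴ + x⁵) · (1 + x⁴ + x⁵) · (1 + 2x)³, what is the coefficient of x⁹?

(1 + x + x² + x³ + x⁴ + x⁵) has coefficients 1,1,1,1,1,1 for degrees 0…5.
(1 + x⁴ + x⁵) has coefficients 1,0,0,0,1,1,0,0,0,0 for degrees 0…9.
Finally multiplying by (1 + 2x)³, the product of all factors after the first has coefficients 1,6,12,8,1,7,18,20,8,0 for degrees 0…9.
[x⁹] = 1·0 + 1·8 + 1·20 + 1·18 + 1·7 + 1·1 = 54.

54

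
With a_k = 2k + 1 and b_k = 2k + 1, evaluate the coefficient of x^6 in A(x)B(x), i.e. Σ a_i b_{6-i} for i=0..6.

This is [x^6] in the product of the two ordinary generating functions.
Σ = 1·13 + 3·11 + 5·9 + 7·7 + 9·5 + 11·3 + 13·1 = 231.

231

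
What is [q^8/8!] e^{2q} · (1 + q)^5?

The EGF product rule gives c_8 = Σ_{k_1+k_2=8} C(8; k_1,k_2) · ∏ g_i(k_i), where e^{2q} gives (2)^k; (1+q)^5 gives the falling factorial (5)_k.
g_1(k) for k = 0…8: 1, 2, 4, 8, 16, 32, 64, 128, 256.
g_2(k) for k = 0…8: 1, 5, 20, 60, 120, 120, 0, 0, 0.
c_8 = Σ_k C(8,k)·g_1(k)·g_2(8−k) = 56·8·120 + 70·16·120 + 56·32·60 + 28·64·20 + 8·128·5 + 1·256·1 = 53760 + 134400 + 107520 + 35840 + 5120 + 256 = 336896.

336896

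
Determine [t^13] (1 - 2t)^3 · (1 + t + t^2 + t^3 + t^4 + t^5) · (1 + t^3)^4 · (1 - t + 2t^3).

10

(1 - 2t)^3 has coefficients 1,-6,12,-8 for degrees 0…3.
(1 + t + t^2 + t^3 + t^4 + t^5) has coefficients 1,1,1,1,1,1,0,0,0,0,0,0,0,0 for degrees 0…13.
Multiplying by (1 + t^3)^4 gives running coefficients 1,1,1,5,5,5,10,10,10,10,10,10,5,5 for degrees 0…13.
Finally multiplying by (1 - t + 2t^3), the product of all factors after the first has coefficients 1,0,0,6,2,2,15,10,10,20,20,20,15,20 for degrees 0…13.
[t^13] = 1·20 − 6·15 + 12·20 − 8·20 = 10.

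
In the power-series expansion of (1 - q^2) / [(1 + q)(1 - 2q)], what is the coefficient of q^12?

2048

The denominator gives the recurrence a_n = a_(n−1) + 2a_(n−2) for n ≥ 3; the numerator fixes a_0 = 1, a_1 = 1, a_2 = 2.
Iterating: 1, 1, 2, 4, 8, 16, 32, 64, 128, 256, 512, 1024, 2048, so a_12 = 2048.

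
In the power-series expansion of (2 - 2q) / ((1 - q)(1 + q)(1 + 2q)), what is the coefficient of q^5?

-126

Partial fractions give a closed form: a_n = (-2)·(-1)^n + (4)·(-2)^n.
At n = 5: a_5 = -126.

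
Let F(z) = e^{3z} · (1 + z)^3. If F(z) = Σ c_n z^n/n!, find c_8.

263169

The EGF product rule gives c_8 = Σ_{k_1+k_2=8} C(8; k_1,k_2) · ∏ g_i(k_i), where e^{3z} gives (3)^k; (1+z)^3 gives the falling factorial (3)_k.
g_1(k) for k = 0…8: 1, 3, 9, 27, 81, 243, 729, 2187, 6561.
g_2(k) for k = 0…8: 1, 3, 6, 6, 0, 0, 0, 0, 0.
c_8 = Σ_k C(8,k)·g_1(k)·g_2(8−k) = 56·243·6 + 28·729·6 + 8·2187·3 + 1·6561·1 = 81648 + 122472 + 52488 + 6561 = 263169.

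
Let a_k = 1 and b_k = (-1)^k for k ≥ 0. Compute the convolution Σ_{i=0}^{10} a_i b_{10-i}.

Write out a_i and b_{10-i} for i = 0,…,10 and sum the products.
Σ = 1·1 + 1·(-1) + 1·1 + 1·(-1) + 1·1 + 1·(-1) + 1·1 + 1·(-1) + 1·1 + 1·(-1) + 1·1 = 1.

1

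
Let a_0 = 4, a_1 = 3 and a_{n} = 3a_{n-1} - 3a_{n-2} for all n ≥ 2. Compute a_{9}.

486

The ordinary generating function has denominator 1 - 3z + 3z^2.
Iterating the recurrence: a_0,…,a_{9} = 4, 3, -3, -18, -45, -81, -108, -81, 81, 486.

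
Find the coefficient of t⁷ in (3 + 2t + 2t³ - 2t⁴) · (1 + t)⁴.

-6

(3 + 2t + 2t³ - 2t⁴) has coefficients 3,2,0,2,-2 for degrees 0…4.
(1 + t)⁴ has coefficients 1,4,6,4,1,0,0,0 for degrees 0…7.
[t⁷] = 3·0 + 2·0 + 2·1 − 2·4 = -6.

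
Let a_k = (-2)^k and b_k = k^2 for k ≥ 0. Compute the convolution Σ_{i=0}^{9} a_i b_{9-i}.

69

This is [x^9] in the product of the two ordinary generating functions.
Σ = 1·81 − 2·64 + 4·49 − 8·36 + 16·25 − 32·16 + 64·9 − 128·4 + 256·1 − 512·0 = 69.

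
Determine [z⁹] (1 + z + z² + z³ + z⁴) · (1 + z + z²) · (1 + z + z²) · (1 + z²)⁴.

(1 + z + z² + z³ + z⁴) has coefficients 1,1,1,1,1 for degrees 0…4.
(1 + z + z²) has coefficients 1,1,1,0,0,0,0,0,0,0 for degrees 0…9.
Multiplying by (1 + z + z²) gives running coefficients 1,2,3,2,1,0,0,0,0,0 for degrees 0…9.
Finally multiplying by (1 + z²)⁴, the product of all factors after the first has coefficients 1,2,7,10,19,20,26,20,19,10 for degrees 0…9.
[z⁹] = 1·10 + 1·19 + 1·20 + 1·26 + 1·20 = 95.

95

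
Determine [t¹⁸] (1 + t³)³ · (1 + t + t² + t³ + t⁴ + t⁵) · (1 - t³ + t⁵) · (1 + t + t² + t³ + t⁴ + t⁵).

11

(1 + t³)³ has coefficients 1,0,0,3,0,0,3,0,0,1 for degrees 0…9.
(1 + t + t² + t³ + t⁴ + t⁵) has coefficients 1,1,1,1,1,1,0,0,0,0,0,0,0,0,0,0,0,0,0 for degrees 0…18.
Multiplying by (1 - t³ + t⁵) gives running coefficients 1,1,1,0,0,1,0,0,0,1,1,0,0,0,0,0,0,0,0 for degrees 0…18.
Finally multiplying by (1 + t + t² + t³ + t⁴ + t⁵), the product of all factors after the first has coefficients 1,2,3,3,3,4,3,2,1,2,3,2,2,2,2,1,0,0,0 for degrees 0…18.
[t¹⁸] = 1·0 + 3·1 + 3·2 + 1·2 = 11.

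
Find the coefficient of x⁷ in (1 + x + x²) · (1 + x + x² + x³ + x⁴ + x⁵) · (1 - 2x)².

(1 + x + x²) has coefficients 1,1,1 for degrees 0…2.
(1 + x + x² + x³ + x⁴ + x⁵) has coefficients 1,1,1,1,1,1,0,0 for degrees 0…7.
Finally multiplying by (1 - 2x)², the product of all factors after the first has coefficients 1,-3,1,1,1,1,0,4 for degrees 0…7.
[x⁷] = 1·4 + 1·0 + 1·1 = 5.

5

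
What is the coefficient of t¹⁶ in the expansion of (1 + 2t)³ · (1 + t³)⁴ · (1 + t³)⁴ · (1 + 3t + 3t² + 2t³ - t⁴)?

5026

(1 + 2t)³ has coefficients 1,6,12,8 for degrees 0…3.
(1 + t³)⁴ has coefficients 1,0,0,4,0,0,6,0,0,4,0,0,1,0,0,0,0 for degrees 0…16.
Multiplying by (1 + t³)⁴ gives running coefficients 1,0,0,8,0,0,28,0,0,56,0,0,70,0,0,56,0 for degrees 0…16.
Finally multiplying by (1 + 3t + 3t² + 2t³ - t⁴), the product of all factors after the first has coefficients 1,3,3,10,23,24,44,76,84,112,140,168,182,154,210,196,98 for degrees 0…16.
[t¹⁶] = 1·98 + 6·196 + 12·210 + 8·154 = 5026.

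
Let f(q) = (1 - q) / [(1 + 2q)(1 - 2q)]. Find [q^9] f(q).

The denominator gives the recurrence a_n = 4a_(n−2) for n ≥ 2; the numerator fixes a_0 = 1, a_1 = -1.
Iterating: 1, -1, 4, -4, 16, -16, 64, -64, 256, -256, so a_9 = -256.

-256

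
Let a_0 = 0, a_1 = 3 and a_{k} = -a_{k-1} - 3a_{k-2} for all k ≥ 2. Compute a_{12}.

The ordinary generating function has denominator 1 + x + 3x^2.
Iterating the recurrence: a_0,…,a_{12} = 0, 3, -3, -6, 15, 3, -48, 39, 105, -222, -93, 759, -480.

-480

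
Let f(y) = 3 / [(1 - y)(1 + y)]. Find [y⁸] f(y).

3

Partial fractions give a closed form: a_n = (3/2)·1^n + (3/2)·(-1)^n.
At n = 8: a_8 = 3.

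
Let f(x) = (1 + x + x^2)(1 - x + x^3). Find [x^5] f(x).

(1 + x + x^2) has coefficients 1,1,1 for degrees 0…2.
(1 - x + x^3) has coefficients 1,-1,0,1,0,0 for degrees 0…5.
[x^5] = 1·0 + 1·0 + 1·1 = 1.

1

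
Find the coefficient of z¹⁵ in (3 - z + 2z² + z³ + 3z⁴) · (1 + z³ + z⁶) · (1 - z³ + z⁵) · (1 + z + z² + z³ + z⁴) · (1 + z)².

(3 - z + 2z² + z³ + 3z⁴) has coefficients 3,-1,2,1,3 for degrees 0…4.
(1 + z³ + z⁶) has coefficients 1,0,0,1,0,0,1,0,0,0,0,0,0,0,0,0 for degrees 0…15.
Multiplying by (1 - z³ + z⁵) gives running coefficients 1,0,0,0,0,1,0,0,1,-1,0,1,0,0,0,0 for degrees 0…15.
Multiplying by (1 + z + z² + z³ + z⁴) gives running coefficients 1,1,1,1,1,1,1,1,2,1,0,1,1,0,1,1 for degrees 0…15.
Finally multiplying by (1 + z)², the product of all factors after the first has coefficients 1,3,4,4,4,4,4,4,5,6,4,2,3,3,2,3 for degrees 0…15.
[z¹⁵] = 3·3 − 1·2 + 2·3 + 1·3 + 3·2 = 22.

22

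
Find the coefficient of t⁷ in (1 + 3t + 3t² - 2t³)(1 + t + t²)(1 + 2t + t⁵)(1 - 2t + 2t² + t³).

18

(1 + 3t + 3t² - 2t³) has coefficients 1,3,3,-2 for degrees 0…3.
(1 + t + t²) has coefficients 1,1,1,0,0,0,0,0 for degrees 0…7.
Multiplying by (1 + 2t + t⁵) gives running coefficients 1,3,3,2,0,1,1,1 for degrees 0…7.
Finally multiplying by (1 - 2t + 2t² + t³), the product of all factors after the first has coefficients 1,1,-1,3,5,8,1,1 for degrees 0…7.
[t⁷] = 1·1 + 3·1 + 3·8 − 2·5 = 18.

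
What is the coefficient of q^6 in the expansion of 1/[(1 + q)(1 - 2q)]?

Partial fractions give a closed form: a_n = (1/3)·(-1)^n + (2/3)·2^n.
At n = 6: a_6 = 43.

43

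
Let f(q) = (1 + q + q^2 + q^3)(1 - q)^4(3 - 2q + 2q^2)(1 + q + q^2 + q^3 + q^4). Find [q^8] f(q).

4

(1 + q + q^2 + q^3) has coefficients 1,1,1,1 for degrees 0…3.
(1 - q)^4 has coefficients 1,-4,6,-4,1,0,0,0,0 for degrees 0…8.
Multiplying by (3 - 2q + 2q^2) gives running coefficients 3,-14,28,-32,23,-10,2,0,0 for degrees 0…8.
Finally multiplying by (1 + q + q^2 + q^3 + q^4), the product of all factors after the first has coefficients 3,-11,17,-15,8,-5,11,-17,15 for degrees 0…8.
[q^8] = 1·15 + 1·(-17) + 1·11 + 1·(-5) = 4.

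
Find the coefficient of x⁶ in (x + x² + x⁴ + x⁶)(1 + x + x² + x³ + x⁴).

3

(x + x² + x⁴ + x⁶) has coefficients 0,1,1,0,1,0,1 for degrees 0…6.
(1 + x + x² + x³ + x⁴) has coefficients 1,1,1,1,1,0,0 for degrees 0…6.
[x⁶] = 1·0 + 1·1 + 1·1 + 1·1 = 3.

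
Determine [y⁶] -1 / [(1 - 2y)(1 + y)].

Partial fractions give a closed form: a_n = (-2/3)·2^n + (-1/3)·(-1)^n.
At n = 6: a_6 = -43.

-43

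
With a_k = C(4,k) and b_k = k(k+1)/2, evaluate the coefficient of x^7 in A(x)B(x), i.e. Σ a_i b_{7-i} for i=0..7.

This is [x^7] in the product of the two ordinary generating functions.
Σ = 1·28 + 4·21 + 6·15 + 4·10 + 1·6 + 0·3 + 0·1 + 0·0 = 248.

248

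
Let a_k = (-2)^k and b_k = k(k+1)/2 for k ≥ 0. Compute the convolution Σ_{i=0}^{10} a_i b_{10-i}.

-131

The convolution is the x^10 coefficient of A(x)B(x).
Σ = 1·55 − 2·45 + 4·36 − 8·28 + 16·21 − 32·15 + 64·10 − 128·6 + 256·3 − 512·1 + 1024·0 = -131.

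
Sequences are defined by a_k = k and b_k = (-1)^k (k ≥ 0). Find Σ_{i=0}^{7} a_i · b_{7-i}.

4

The convolution is the x^7 coefficient of A(x)B(x).
Σ = 0·(-1) + 1·1 + 2·(-1) + 3·1 + 4·(-1) + 5·1 + 6·(-1) + 7·1 = 4.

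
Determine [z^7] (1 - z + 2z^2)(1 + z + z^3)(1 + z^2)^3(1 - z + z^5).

18

(1 - z + 2z^2) has coefficients 1,-1,2 for degrees 0…2.
(1 + z + z^3) has coefficients 1,1,0,1,0,0,0,0 for degrees 0…7.
Multiplying by (1 + z^2)^3 gives running coefficients 1,1,3,4,3,6,1,4 for degrees 0…7.
Finally multiplying by (1 - z + z^5), the product of all factors after the first has coefficients 1,0,2,1,-1,4,-4,6 for degrees 0…7.
[z^7] = 1·6 − 1·(-4) + 2·4 = 18.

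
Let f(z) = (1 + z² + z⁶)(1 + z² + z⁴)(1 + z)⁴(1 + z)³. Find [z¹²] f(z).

70

(1 + z² + z⁶) has coefficients 1,0,1,0,0,0,1 for degrees 0…6.
(1 + z² + z⁴) has coefficients 1,0,1,0,1,0,0,0,0,0,0,0,0 for degrees 0…12.
Multiplying by (1 + z)⁴ gives running coefficients 1,4,7,8,8,8,7,4,1,0,0,0,0 for degrees 0…12.
Finally multiplying by (1 + z)³, the product of all factors after the first has coefficients 1,7,22,42,57,63,63,57,42,22,7,1,0 for degrees 0…12.
[z¹²] = 1·0 + 1·7 + 1·63 = 70.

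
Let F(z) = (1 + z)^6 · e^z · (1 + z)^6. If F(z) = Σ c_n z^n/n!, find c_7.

11109337

The EGF product rule gives c_7 = Σ_{k_1+k_2+k_3=7} C(7; k_1,k_2,k_3) · ∏ g_i(k_i), where (1+z)^6 gives the falling factorial (6)_k; e^z gives (1)^k; (1+z)^6 gives the falling factorial (6)_k.
g_1(k) for k = 0…7: 1, 6, 30, 120, 360, 720, 720, 0.
g_2(k) for k = 0…7: 1, 1, 1, 1, 1, 1, 1, 1.
g_3(k) for k = 0…7: 1, 6, 30, 120, 360, 720, 720, 0.
First combine the last two factors: h(k) = Σ_j C(k,j)·g_2(j)·g_3(k−j) for k = 0…7: 1, 7, 43, 229, 1045, 4051, 13327, 37633.
c_7 = Σ_k C(7,k)·g_1(k)·h(7−k) = 1·1·37633 + 7·6·13327 + 21·30·4051 + 35·120·1045 + 35·360·229 + 21·720·43 + 7·720·7 = 37633 + 559734 + 2552130 + 4389000 + 2885400 + 650160 + 35280 = 11109337.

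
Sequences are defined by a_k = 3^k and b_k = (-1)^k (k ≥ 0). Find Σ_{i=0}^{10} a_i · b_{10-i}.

Write out a_i and b_{10-i} for i = 0,…,10 and sum the products.
Σ = 1·1 + 3·(-1) + 9·1 + 27·(-1) + 81·1 + 243·(-1) + 729·1 + 2187·(-1) + 6561·1 + 19683·(-1) + 59049·1 = 44287.

44287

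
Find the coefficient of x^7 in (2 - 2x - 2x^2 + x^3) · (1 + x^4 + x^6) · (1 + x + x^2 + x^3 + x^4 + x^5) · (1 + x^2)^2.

(2 - 2x - 2x^2 + x^3) has coefficients 2,-2,-2,1 for degrees 0…3.
(1 + x^4 + x^6) has coefficients 1,0,0,0,1,0,1,0 for degrees 0…7.
Multiplying by (1 + x + x^2 + x^3 + x^4 + x^5) gives running coefficients 1,1,1,1,2,2,2,2 for degrees 0…7.
Finally multiplying by (1 + x^2)^2, the product of all factors after the first has coefficients 1,1,3,3,5,5,7,7 for degrees 0…7.
[x^7] = 2·7 − 2·7 − 2·5 + 1·5 = -5.

-5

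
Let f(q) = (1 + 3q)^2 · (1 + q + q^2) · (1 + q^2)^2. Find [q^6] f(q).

34

(1 + 3q)^2 has coefficients 1,6,9 for degrees 0…2.
(1 + q + q^2) has coefficients 1,1,1,0,0,0,0 for degrees 0…6.
Finally multiplying by (1 + q^2)^2, the product of all factors after the first has coefficients 1,1,3,2,3,1,1 for degrees 0…6.
[q^6] = 1·1 + 6·1 + 9·3 = 34.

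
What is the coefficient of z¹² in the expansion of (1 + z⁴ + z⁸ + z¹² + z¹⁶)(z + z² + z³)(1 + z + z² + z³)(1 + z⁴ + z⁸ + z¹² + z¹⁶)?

(1 + z⁴ + z⁸ + z¹² + z¹⁶) has coefficients 1,0,0,0,1,0,0,0,1,0,0,0,1 for degrees 0…12.
(z + z² + z³) has coefficients 0,1,1,1,0,0,0,0,0,0,0,0,0 for degrees 0…12.
Multiplying by (1 + z + z² + z³) gives running coefficients 0,1,2,3,3,2,1,0,0,0,0,0,0 for degrees 0…12.
Finally multiplying by (1 + z⁴ + z⁸ + z¹² + z¹⁶), the product of all factors after the first has coefficients 0,1,2,3,3,3,3,3,3,3,3,3,3 for degrees 0…12.
[z¹²] = 1·3 + 1·3 + 1·3 + 1·0 = 9.

9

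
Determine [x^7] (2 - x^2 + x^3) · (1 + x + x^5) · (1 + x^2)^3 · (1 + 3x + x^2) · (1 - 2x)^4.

-91

(2 - x^2 + x^3) has coefficients 2,0,-1,1 for degrees 0…3.
(1 + x + x^5) has coefficients 1,1,0,0,0,1,0,0 for degrees 0…7.
Multiplying by (1 + x^2)^3 gives running coefficients 1,1,3,3,3,4,1,4 for degrees 0…7.
Multiplying by (1 + 3x + x^2) gives running coefficients 1,4,7,13,15,16,16,11 for degrees 0…7.
Finally multiplying by (1 - 2x)^4, the product of all factors after the first has coefficients 1,-4,-1,21,-33,48,-56,-5 for degrees 0…7.
[x^7] = 2·(-5) − 1·48 + 1·(-33) = -91.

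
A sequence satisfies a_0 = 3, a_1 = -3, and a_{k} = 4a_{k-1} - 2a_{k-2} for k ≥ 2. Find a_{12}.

The ordinary generating function has denominator 1 - 4q + 2q^2.
Iterating the recurrence: a_0,…,a_{12} = 3, -3, -18, -66, -228, -780, -2664, -9096, -31056, -106032, -362016, -1236000, -4219968.

-4219968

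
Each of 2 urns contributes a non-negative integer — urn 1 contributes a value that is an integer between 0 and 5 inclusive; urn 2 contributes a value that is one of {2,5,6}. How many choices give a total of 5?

The generating function for the choices is (1 + t + t² + t³ + t⁴ + t⁵)·(t² + t⁵ + t⁶); the count is [t⁵].
(1 + t + t² + t³ + t⁴ + t⁵) has coefficients 1,1,1,1,1,1 for degrees 0…5.
(t² + t⁵ + t⁶) has coefficients 0,0,1,0,0,1 for degrees 0…5.
[t⁵] = 1·1 + 1·0 + 1·0 + 1·1 + 1·0 + 1·0 = 2.

2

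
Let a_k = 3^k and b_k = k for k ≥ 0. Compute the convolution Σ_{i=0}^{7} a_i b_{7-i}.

This is [x^7] in the product of the two ordinary generating functions.
Σ = 1·7 + 3·6 + 9·5 + 27·4 + 81·3 + 243·2 + 729·1 + 2187·0 = 1636.

1636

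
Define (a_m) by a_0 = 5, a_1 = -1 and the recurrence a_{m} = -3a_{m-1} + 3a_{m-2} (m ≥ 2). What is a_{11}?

-2516022

The ordinary generating function has denominator 1 + 3z - 3z^2.
Iterating the recurrence: a_0,…,a_{11} = 5, -1, 18, -57, 225, -846, 3213, -12177, 46170, -175041, 663633, -2516022.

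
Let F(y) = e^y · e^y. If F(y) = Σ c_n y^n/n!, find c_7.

The EGF product rule gives c_7 = Σ_{k_1+k_2=7} C(7; k_1,k_2) · ∏ g_i(k_i), where e^y gives (1)^k; e^y gives (1)^k.
g_1(k) for k = 0…7: 1, 1, 1, 1, 1, 1, 1, 1.
g_2(k) for k = 0…7: 1, 1, 1, 1, 1, 1, 1, 1.
c_7 = Σ_k C(7,k)·g_1(k)·g_2(7−k) = 1·1·1 + 7·1·1 + 21·1·1 + 35·1·1 + 35·1·1 + 21·1·1 + 7·1·1 + 1·1·1 = 1 + 7 + 21 + 35 + 35 + 21 + 7 + 1 = 128.

128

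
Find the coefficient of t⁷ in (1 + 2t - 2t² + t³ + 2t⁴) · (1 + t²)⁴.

14

(1 + 2t - 2t² + t³ + 2t⁴) has coefficients 1,2,-2,1,2 for degrees 0…4.
(1 + t²)⁴ has coefficients 1,0,4,0,6,0,4,0 for degrees 0…7.
[t⁷] = 1·0 + 2·4 − 2·0 + 1·6 + 2·0 = 14.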